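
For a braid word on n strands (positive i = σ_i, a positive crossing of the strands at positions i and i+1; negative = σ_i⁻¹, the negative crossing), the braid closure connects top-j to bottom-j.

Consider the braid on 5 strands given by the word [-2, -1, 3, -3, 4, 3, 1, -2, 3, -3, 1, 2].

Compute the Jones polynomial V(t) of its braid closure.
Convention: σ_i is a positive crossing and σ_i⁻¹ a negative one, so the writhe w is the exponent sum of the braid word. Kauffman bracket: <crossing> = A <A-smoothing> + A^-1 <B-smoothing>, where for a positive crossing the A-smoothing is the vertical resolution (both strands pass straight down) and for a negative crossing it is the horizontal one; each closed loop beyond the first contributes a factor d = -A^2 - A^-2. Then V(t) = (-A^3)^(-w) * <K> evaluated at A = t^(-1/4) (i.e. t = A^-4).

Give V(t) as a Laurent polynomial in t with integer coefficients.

1

Derivation:
The presented braid s2^-1 s1^-1 s3 s3^-1 s4 s3 s1 s2^-1 s3 s3^-1 s1 s2 on 5 strands reduces by inverse Markov moves (closure unchanged at each step):
  Deconjugate: the word is γ·β·γ⁻¹ with γ = s2^-1 (prefix) and γ⁻¹ = s2 (suffix); strip both.
  Deconjugate: the word is γ·β·γ⁻¹ with γ = s1^-1 s3 (prefix) and γ⁻¹ = s3^-1 s1 (suffix); strip both.
  Deconjugate: the word is γ·β·γ⁻¹ with γ = s3^-1 (prefix) and γ⁻¹ = s3 (suffix); strip both.
Reduced to β = s4 s3 s1 s2^-1 on 5 strands, 4 crossings.
Compute on β:
Braid: s4 s3 s1 s2^-1 on 5 strands, 4 crossings.
Writhe w = (#positive) - (#negative) = 3 - 1 = 2.
State-sum expansion of <K>. There are 2^4 = 16 states.
Smooth each crossing (0=||, 1=⌣⌢); contribution A^(Σ sign_k(1-2s_k)) * d^(L-1).
  state 0000: A-exp=+2, loops=5, term = A^2 * d^4
  state 0001: A-exp=+4, loops=4, term = A^4 * d^3
  state 0010: A-exp=+0, loops=4, term = A^0 * d^3
  state 0011: A-exp=+2, loops=3, term = A^2 * d^2
  state 0100: A-exp=+0, loops=4, term = A^0 * d^3
  state 0101: A-exp=+2, loops=3, term = A^2 * d^2
  state 0110: A-exp=-2, loops=3, term = A^-2 * d^2
  state 0111: A-exp=+0, loops=2, term = A^0 * d^1
  state 1000: A-exp=+0, loops=4, term = A^0 * d^3
  state 1001: A-exp=+2, loops=3, term = A^2 * d^2
  state 1010: A-exp=-2, loops=3, term = A^-2 * d^2
  state 1011: A-exp=+0, loops=2, term = A^0 * d^1
  state 1100: A-exp=-2, loops=3, term = A^-2 * d^2
  state 1101: A-exp=+0, loops=2, term = A^0 * d^1
  state 1110: A-exp=-4, loops=2, term = A^-4 * d^1
  state 1111: A-exp=-2, loops=1, term = A^-2 * d^0
Collect the terms by A-exponent (count of states per loop number):
Powers of d = -A^2 - A^-2: d^2 = A^4 + 2 + A^-4; d^3 = -A^6 - 3*A^2 - 3*A^-2 - A^-6; d^4 = A^8 + 4*A^4 + 6 + 4*A^-4 + A^-8.
  A^4 * (d^3) = -A^10 - 3*A^6 - 3*A^2 - A^-2
  A^2 * (3*d^2 + d^4) = A^10 + 7*A^6 + 12*A^2 + 7*A^-2 + A^-6
  A^0 * (3*d + 3*d^3) = -3*A^6 - 12*A^2 - 12*A^-2 - 3*A^-6
  A^-2 * (1 + 3*d^2) = 3*A^2 + 7*A^-2 + 3*A^-6
  A^-4 * (d) = -A^-2 - A^-6
Summing the groups: <K> = A^6
Normalise by the writhe: (-A^3)^(-w) = (-A^3)^(-2) = A^-6, so f(A) = A^-6 * <K> = 1.
Substitute A = t^(-1/4), i.e. A^e → t^(-e/4): V(t) = 1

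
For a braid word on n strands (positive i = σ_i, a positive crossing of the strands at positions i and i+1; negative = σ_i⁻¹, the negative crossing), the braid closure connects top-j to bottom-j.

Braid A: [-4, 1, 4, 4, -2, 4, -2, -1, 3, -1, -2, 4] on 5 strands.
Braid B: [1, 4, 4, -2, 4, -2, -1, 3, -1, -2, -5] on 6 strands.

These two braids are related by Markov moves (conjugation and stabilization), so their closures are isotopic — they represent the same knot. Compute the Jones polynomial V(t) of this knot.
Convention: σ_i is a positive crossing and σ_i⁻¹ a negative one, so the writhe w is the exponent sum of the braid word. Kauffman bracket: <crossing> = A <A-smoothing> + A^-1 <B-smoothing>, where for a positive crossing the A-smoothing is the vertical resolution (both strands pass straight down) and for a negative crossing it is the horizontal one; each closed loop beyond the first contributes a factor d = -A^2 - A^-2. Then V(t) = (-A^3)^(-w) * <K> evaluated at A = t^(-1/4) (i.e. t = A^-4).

-t^3 + 2*t^2 - 3*t + 4 - 3*t^-1 + 4*t^-2 - 2*t^-3 + t^-4 - t^-5

Derivation:
Markov-equivalent braids have isotopic closures, hence identical knot invariants. Strip the Markov moves from each word to reach a common short braid β, then compute V(t) once on β.
Braid A: s4^-1 s1 s4 s4 s2^-1 s4 s2^-1 s1^-1 s3 s1^-1 s2^-1 s4 on 5 strands reduces by inverse Markov moves (closure unchanged at each step):
  Deconjugate: the word is γ·β·γ⁻¹ with γ = s4^-1 (prefix) and γ⁻¹ = s4 (suffix); strip both.
Reduced to β = s1 s4 s4 s2^-1 s4 s2^-1 s1^-1 s3 s1^-1 s2^-1 on 5 strands, 10 crossings.
Braid B: s1 s4 s4 s2^-1 s4 s2^-1 s1^-1 s3 s1^-1 s2^-1 s5^-1 on 6 strands reduces by inverse Markov moves (closure unchanged at each step):
  Destabilize: the word has the form β·s5^-1 where s5^-1 occurs only as the final letter (β ∈ B_5); drop it and the last strand → 5 strands.
Reduced to β = s1 s4 s4 s2^-1 s4 s2^-1 s1^-1 s3 s1^-1 s2^-1 on 5 strands, 10 crossings.
Both give the same β = s1 s4 s4 s2^-1 s4 s2^-1 s1^-1 s3 s1^-1 s2^-1 on 5 strands, so one state sum suffices:
Braid: s1 s4 s4 s2^-1 s4 s2^-1 s1^-1 s3 s1^-1 s2^-1 on 5 strands, 10 crossings.
Writhe w = (#positive) - (#negative) = 5 - 5 = 0.
Enumerate smoothing states for the bracket polynomial. There are 2^10 = 1024 states.
Smooth each crossing (0=||, 1=⌣⌢); contribution A^(Σ sign_k(1-2s_k)) * d^(L-1).
Tabulate the states by total A-exponent and number of loops L (A-exp: L × count):
  A^10: L=6 ×1
  A^8: L=5 ×10
  A^6: L=4 ×40, L=6 ×5
  A^4: L=3 ×80, L=5 ×39, L=7 ×1
  A^2: L=2 ×79, L=4 ×117, L=6 ×14
  A^0: L=1 ×30, L=3 ×158, L=5 ×62, L=7 ×2
  A^-2: L=2 ×84, L=4 ×111, L=6 ×15
  A^-4: L=1 ×9, L=3 ×74, L=5 ×36, L=7 ×1
  A^-6: L=2 ×12, L=4 ×29, L=6 ×4
  A^-8: L=3 ×6, L=5 ×4
  A^-10: L=4 ×1
Each group contributes A^e * Σ count * d^(L-1):
Powers of d = -A^2 - A^-2: d^2 = A^4 + 2 + A^-4; d^3 = -A^6 - 3*A^2 - 3*A^-2 - A^-6; d^4 = A^8 + 4*A^4 + 6 + 4*A^-4 + A^-8; d^5 = -A^10 - 5*A^6 - 10*A^2 - 10*A^-2 - 5*A^-6 - A^-10; d^6 = A^12 + 6*A^8 + 15*A^4 + 20 + 15*A^-4 + 6*A^-8 + A^-12.
  A^10 * (d^5) = -A^20 - 5*A^16 - 10*A^12 - 10*A^8 - 5*A^4 - 1
  A^8 * (10*d^4) = 10*A^16 + 40*A^12 + 60*A^8 + 40*A^4 + 10
  A^6 * (40*d^3 + 5*d^5) = -5*A^16 - 65*A^12 - 170*A^8 - 170*A^4 - 65 - 5*A^-4
  A^4 * (80*d^2 + 39*d^4 + d^6) = A^16 + 45*A^12 + 251*A^8 + 414*A^4 + 251 + 45*A^-4 + A^-8
  A^2 * (79*d + 117*d^3 + 14*d^5) = -14*A^12 - 187*A^8 - 570*A^4 - 570 - 187*A^-4 - 14*A^-8
  A^0 * (30 + 158*d^2 + 62*d^4 + 2*d^6) = 2*A^12 + 74*A^8 + 436*A^4 + 758 + 436*A^-4 + 74*A^-8 + 2*A^-12
  A^-2 * (84*d + 111*d^3 + 15*d^5) = -15*A^8 - 186*A^4 - 567 - 567*A^-4 - 186*A^-8 - 15*A^-12
  A^-4 * (9 + 74*d^2 + 36*d^4 + d^6) = A^8 + 42*A^4 + 233 + 393*A^-4 + 233*A^-8 + 42*A^-12 + A^-16
  A^-6 * (12*d + 29*d^3 + 4*d^5) = -4*A^4 - 49 - 139*A^-4 - 139*A^-8 - 49*A^-12 - 4*A^-16
  A^-8 * (6*d^2 + 4*d^4) = 4 + 22*A^-4 + 36*A^-8 + 22*A^-12 + 4*A^-16
  A^-10 * (d^3) = -A^-4 - 3*A^-8 - 3*A^-12 - A^-16
Summing the groups: <K> = -A^20 + A^16 - 2*A^12 + 4*A^8 - 3*A^4 + 4 - 3*A^-4 + 2*A^-8 - A^-12
Normalise by the writhe: (-A^3)^(-w) = (-A^3)^(0) = 1, so f(A) = 1 * <K> = -A^20 + A^16 - 2*A^12 + 4*A^8 - 3*A^4 + 4 - 3*A^-4 + 2*A^-8 - A^-12.
Substitute A = t^(-1/4), i.e. A^e → t^(-e/4): V(t) = -t^3 + 2*t^2 - 3*t + 4 - 3*t^-1 + 4*t^-2 - 2*t^-3 + t^-4 - t^-5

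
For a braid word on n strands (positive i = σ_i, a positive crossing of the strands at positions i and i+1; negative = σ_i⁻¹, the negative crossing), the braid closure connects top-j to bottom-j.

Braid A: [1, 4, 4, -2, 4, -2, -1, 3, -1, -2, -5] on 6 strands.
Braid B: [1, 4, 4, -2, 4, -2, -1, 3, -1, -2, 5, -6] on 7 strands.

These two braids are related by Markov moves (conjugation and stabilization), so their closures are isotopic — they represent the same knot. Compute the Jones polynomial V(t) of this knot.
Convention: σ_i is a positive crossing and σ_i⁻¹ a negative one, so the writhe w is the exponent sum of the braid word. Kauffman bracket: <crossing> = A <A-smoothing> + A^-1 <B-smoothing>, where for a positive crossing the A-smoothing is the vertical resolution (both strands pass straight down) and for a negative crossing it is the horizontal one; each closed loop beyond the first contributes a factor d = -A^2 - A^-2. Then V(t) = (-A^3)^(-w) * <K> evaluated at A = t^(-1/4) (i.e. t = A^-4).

Markov-equivalent braids have isotopic closures, hence identical knot invariants. Strip the Markov moves from each word to reach a common short braid β, then compute V(t) once on β.
Braid A: s1 s4 s4 s2^-1 s4 s2^-1 s1^-1 s3 s1^-1 s2^-1 s5^-1 on 6 strands reduces by inverse Markov moves (closure unchanged at each step):
  Destabilize: the word has the form β·s5^-1 where s5^-1 occurs only as the final letter (β ∈ B_5); drop it and the last strand → 5 strands.
Reduced to β = s1 s4 s4 s2^-1 s4 s2^-1 s1^-1 s3 s1^-1 s2^-1 on 5 strands, 10 crossings.
Braid B: s1 s4 s4 s2^-1 s4 s2^-1 s1^-1 s3 s1^-1 s2^-1 s5 s6^-1 on 7 strands reduces by inverse Markov moves (closure unchanged at each step):
  Destabilize: the word has the form β·s6^-1 where s6^-1 occurs only as the final letter (β ∈ B_6); drop it and the last strand → 6 strands.
  Destabilize: the word has the form β·s5 where s5 occurs only as the final letter (β ∈ B_5); drop it and the last strand → 5 strands.
Reduced to β = s1 s4 s4 s2^-1 s4 s2^-1 s1^-1 s3 s1^-1 s2^-1 on 5 strands, 10 crossings.
Both give the same β = s1 s4 s4 s2^-1 s4 s2^-1 s1^-1 s3 s1^-1 s2^-1 on 5 strands, so one state sum suffices:
Braid: s1 s4 s4 s2^-1 s4 s2^-1 s1^-1 s3 s1^-1 s2^-1 on 5 strands, 10 crossings.
Writhe w = (#positive) - (#negative) = 5 - 5 = 0.
Enumerate smoothing states for the bracket polynomial. There are 2^10 = 1024 states.
For each crossing: s=0 is the vertical smoothing, s=1 horizontal. Crossing k contributes A^(sign_k * (1 - 2*s_k)); loop factor d = -A^2 - A^-2.
Tabulate the states by total A-exponent and number of loops L (A-exp: L × count):
  A^10: L=6 ×1
  A^8: L=5 ×10
  A^6: L=4 ×40, L=6 ×5
  A^4: L=3 ×80, L=5 ×39, L=7 ×1
  A^2: L=2 ×79, L=4 ×117, L=6 ×14
  A^0: L=1 ×30, L=3 ×158, L=5 ×62, L=7 ×2
  A^-2: L=2 ×84, L=4 ×111, L=6 ×15
  A^-4: L=1 ×9, L=3 ×74, L=5 ×36, L=7 ×1
  A^-6: L=2 ×12, L=4 ×29, L=6 ×4
  A^-8: L=3 ×6, L=5 ×4
  A^-10: L=4 ×1
Each group contributes A^e * Σ count * d^(L-1):
Powers of d = -A^2 - A^-2: d^2 = A^4 + 2 + A^-4; d^3 = -A^6 - 3*A^2 - 3*A^-2 - A^-6; d^4 = A^8 + 4*A^4 + 6 + 4*A^-4 + A^-8; d^5 = -A^10 - 5*A^6 - 10*A^2 - 10*A^-2 - 5*A^-6 - A^-10; d^6 = A^12 + 6*A^8 + 15*A^4 + 20 + 15*A^-4 + 6*A^-8 + A^-12.
  A^10 * (d^5) = -A^20 - 5*A^16 - 10*A^12 - 10*A^8 - 5*A^4 - 1
  A^8 * (10*d^4) = 10*A^16 + 40*A^12 + 60*A^8 + 40*A^4 + 10
  A^6 * (40*d^3 + 5*d^5) = -5*A^16 - 65*A^12 - 170*A^8 - 170*A^4 - 65 - 5*A^-4
  A^4 * (80*d^2 + 39*d^4 + d^6) = A^16 + 45*A^12 + 251*A^8 + 414*A^4 + 251 + 45*A^-4 + A^-8
  A^2 * (79*d + 117*d^3 + 14*d^5) = -14*A^12 - 187*A^8 - 570*A^4 - 570 - 187*A^-4 - 14*A^-8
  A^0 * (30 + 158*d^2 + 62*d^4 + 2*d^6) = 2*A^12 + 74*A^8 + 436*A^4 + 758 + 436*A^-4 + 74*A^-8 + 2*A^-12
  A^-2 * (84*d + 111*d^3 + 15*d^5) = -15*A^8 - 186*A^4 - 567 - 567*A^-4 - 186*A^-8 - 15*A^-12
  A^-4 * (9 + 74*d^2 + 36*d^4 + d^6) = A^8 + 42*A^4 + 233 + 393*A^-4 + 233*A^-8 + 42*A^-12 + A^-16
  A^-6 * (12*d + 29*d^3 + 4*d^5) = -4*A^4 - 49 - 139*A^-4 - 139*A^-8 - 49*A^-12 - 4*A^-16
  A^-8 * (6*d^2 + 4*d^4) = 4 + 22*A^-4 + 36*A^-8 + 22*A^-12 + 4*A^-16
  A^-10 * (d^3) = -A^-4 - 3*A^-8 - 3*A^-12 - A^-16
Summing the groups: <K> = -A^20 + A^16 - 2*A^12 + 4*A^8 - 3*A^4 + 4 - 3*A^-4 + 2*A^-8 - A^-12
Normalise by the writhe: (-A^3)^(-w) = (-A^3)^(0) = 1, so f(A) = 1 * <K> = -A^20 + A^16 - 2*A^12 + 4*A^8 - 3*A^4 + 4 - 3*A^-4 + 2*A^-8 - A^-12.
Substitute A = t^(-1/4), i.e. A^e → t^(-e/4): V(t) = -t^3 + 2*t^2 - 3*t + 4 - 3*t^-1 + 4*t^-2 - 2*t^-3 + t^-4 - t^-5

Answer: -t^3 + 2*t^2 - 3*t + 4 - 3*t^-1 + 4*t^-2 - 2*t^-3 + t^-4 - t^-5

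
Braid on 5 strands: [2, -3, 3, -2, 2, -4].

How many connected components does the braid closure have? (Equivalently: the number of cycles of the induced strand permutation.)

3

Derivation:
Track the strand permutation on 5 strands, starting from identity.
  step 1: s2 swaps positions 2,3 -> [1 3 2 4 5]
  step 2: s3^-1 swaps positions 3,4 -> [1 3 4 2 5]
  step 3: s3 swaps positions 3,4 -> [1 3 2 4 5]
  step 4: s2^-1 swaps positions 2,3 -> [1 2 3 4 5]
  step 5: s2 swaps positions 2,3 -> [1 3 2 4 5]
  step 6: s4^-1 swaps positions 4,5 -> [1 3 2 5 4]
Final permutation (position -> original strand): [1 3 2 5 4]
Closure components = cycle count of this permutation = 3.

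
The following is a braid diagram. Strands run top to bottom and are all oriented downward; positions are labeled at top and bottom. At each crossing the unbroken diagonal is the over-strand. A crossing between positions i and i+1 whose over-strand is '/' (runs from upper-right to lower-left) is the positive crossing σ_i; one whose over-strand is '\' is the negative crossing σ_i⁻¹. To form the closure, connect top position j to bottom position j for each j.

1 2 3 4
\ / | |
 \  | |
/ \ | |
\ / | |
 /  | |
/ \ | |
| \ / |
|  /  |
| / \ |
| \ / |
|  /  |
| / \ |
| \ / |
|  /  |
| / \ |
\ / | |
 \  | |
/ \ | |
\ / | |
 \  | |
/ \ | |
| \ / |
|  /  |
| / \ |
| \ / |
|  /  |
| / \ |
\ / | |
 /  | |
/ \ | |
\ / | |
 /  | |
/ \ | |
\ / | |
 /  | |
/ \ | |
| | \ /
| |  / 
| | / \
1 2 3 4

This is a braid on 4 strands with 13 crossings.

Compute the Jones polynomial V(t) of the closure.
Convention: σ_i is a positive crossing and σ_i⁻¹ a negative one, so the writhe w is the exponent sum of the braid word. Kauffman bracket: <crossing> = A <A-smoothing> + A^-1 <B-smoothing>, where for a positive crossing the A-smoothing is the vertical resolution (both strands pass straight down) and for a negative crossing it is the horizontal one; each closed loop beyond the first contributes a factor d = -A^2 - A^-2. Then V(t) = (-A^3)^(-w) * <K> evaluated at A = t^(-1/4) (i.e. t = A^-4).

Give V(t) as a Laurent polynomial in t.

Reading the diagram top to bottom ('/'-over between positions i,i+1 = s_i, '\'-over = s_i^-1): braid word = s1^-1 s1 s2 s2 s2 s1^-1 s1^-1 s2 s2 s1 s1 s1 s3.
The presented braid s1^-1 s1 s2 s2 s2 s1^-1 s1^-1 s2 s2 s1 s1 s1 s3 on 4 strands reduces by inverse Markov moves (closure unchanged at each step):
  Destabilize: the word has the form β·s3 where s3 occurs only as the final letter (β ∈ B_3); drop it and the last strand → 3 strands.
  Deconjugate: the word is γ·β·γ⁻¹ with γ = s1^-1 (prefix) and γ⁻¹ = s1 (suffix); strip both.
Reduced to β = s1 s2 s2 s2 s1^-1 s1^-1 s2 s2 s1 s1 on 3 strands, 10 crossings.
Compute on β:
Braid: s1 s2 s2 s2 s1^-1 s1^-1 s2 s2 s1 s1 on 3 strands, 10 crossings.
Writhe w = (#positive) - (#negative) = 8 - 2 = 6.
State-sum expansion of <K>. There are 2^10 = 1024 states.
Smooth each crossing (0=||, 1=⌣⌢); contribution A^(Σ sign_k(1-2s_k)) * d^(L-1).
Tabulate the states by total A-exponent and number of loops L (A-exp: L × count):
  A^10: L=3 ×1
  A^8: L=2 ×7, L=4 ×3
  A^6: L=1 ×10, L=3 ×32, L=5 ×3
  A^4: L=2 ×76, L=4 ×43, L=6 ×1
  A^2: L=1 ×51, L=3 ×132, L=5 ×27
  A^0: L=2 ×135, L=4 ×109, L=6 ×8
  A^-2: L=3 ×161, L=5 ×48, L=7 ×1
  A^-4: L=4 ×109, L=6 ×11
  A^-6: L=5 ×44, L=7 ×1
  A^-8: L=6 ×10
  A^-10: L=7 ×1
Each group contributes A^e * Σ count * d^(L-1):
Powers of d = -A^2 - A^-2: d^2 = A^4 + 2 + A^-4; d^3 = -A^6 - 3*A^2 - 3*A^-2 - A^-6; d^4 = A^8 + 4*A^4 + 6 + 4*A^-4 + A^-8; d^5 = -A^10 - 5*A^6 - 10*A^2 - 10*A^-2 - 5*A^-6 - A^-10; d^6 = A^12 + 6*A^8 + 15*A^4 + 20 + 15*A^-4 + 6*A^-8 + A^-12.
  A^10 * (d^2) = A^14 + 2*A^10 + A^6
  A^8 * (7*d + 3*d^3) = -3*A^14 - 16*A^10 - 16*A^6 - 3*A^2
  A^6 * (10 + 32*d^2 + 3*d^4) = 3*A^14 + 44*A^10 + 92*A^6 + 44*A^2 + 3*A^-2
  A^4 * (76*d + 43*d^3 + d^5) = -A^14 - 48*A^10 - 215*A^6 - 215*A^2 - 48*A^-2 - A^-6
  A^2 * (51 + 132*d^2 + 27*d^4) = 27*A^10 + 240*A^6 + 477*A^2 + 240*A^-2 + 27*A^-6
  A^0 * (135*d + 109*d^3 + 8*d^5) = -8*A^10 - 149*A^6 - 542*A^2 - 542*A^-2 - 149*A^-6 - 8*A^-10
  A^-2 * (161*d^2 + 48*d^4 + d^6) = A^10 + 54*A^6 + 368*A^2 + 630*A^-2 + 368*A^-6 + 54*A^-10 + A^-14
  A^-4 * (109*d^3 + 11*d^5) = -11*A^6 - 164*A^2 - 437*A^-2 - 437*A^-6 - 164*A^-10 - 11*A^-14
  A^-6 * (44*d^4 + d^6) = A^6 + 50*A^2 + 191*A^-2 + 284*A^-6 + 191*A^-10 + 50*A^-14 + A^-18
  A^-8 * (10*d^5) = -10*A^2 - 50*A^-2 - 100*A^-6 - 100*A^-10 - 50*A^-14 - 10*A^-18
  A^-10 * (d^6) = A^2 + 6*A^-2 + 15*A^-6 + 20*A^-10 + 15*A^-14 + 6*A^-18 + A^-22
Summing the groups: <K> = 2*A^10 - 3*A^6 + 6*A^2 - 7*A^-2 + 7*A^-6 - 7*A^-10 + 5*A^-14 - 3*A^-18 + A^-22
Normalise by the writhe: (-A^3)^(-w) = (-A^3)^(-6) = A^-18, so f(A) = A^-18 * <K> = 2*A^-8 - 3*A^-12 + 6*A^-16 - 7*A^-20 + 7*A^-24 - 7*A^-28 + 5*A^-32 - 3*A^-36 + A^-40.
Substitute A = t^(-1/4), i.e. A^e → t^(-e/4): V(t) = t^10 - 3*t^9 + 5*t^8 - 7*t^7 + 7*t^6 - 7*t^5 + 6*t^4 - 3*t^3 + 2*t^2

Answer: t^10 - 3*t^9 + 5*t^8 - 7*t^7 + 7*t^6 - 7*t^5 + 6*t^4 - 3*t^3 + 2*t^2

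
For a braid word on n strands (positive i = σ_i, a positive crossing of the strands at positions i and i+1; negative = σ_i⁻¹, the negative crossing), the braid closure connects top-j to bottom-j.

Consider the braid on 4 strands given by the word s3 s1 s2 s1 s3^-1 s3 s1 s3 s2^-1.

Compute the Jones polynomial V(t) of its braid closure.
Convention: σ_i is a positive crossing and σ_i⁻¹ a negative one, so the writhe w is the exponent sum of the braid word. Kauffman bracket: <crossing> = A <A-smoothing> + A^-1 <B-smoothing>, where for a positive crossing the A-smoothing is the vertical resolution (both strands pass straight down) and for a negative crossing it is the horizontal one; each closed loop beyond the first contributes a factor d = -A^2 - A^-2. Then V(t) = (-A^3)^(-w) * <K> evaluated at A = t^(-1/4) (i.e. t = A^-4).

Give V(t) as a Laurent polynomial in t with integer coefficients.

First cancel adjacent σ_i σ_i⁻¹ pairs (Reidemeister II — same braid, same closure): s3 s1 s2 s1 s3^-1 s3 s1 s3 s2^-1 → s3 s1 s2 s1 s1 s3 s2^-1.
Braid: s3 s1 s2 s1 s1 s3 s2^-1 on 4 strands, 7 crossings.
Writhe w = (#positive) - (#negative) = 6 - 1 = 5.
State-sum expansion of <K>. There are 2^7 = 128 states.
For each crossing: s=0 is the vertical smoothing, s=1 horizontal. Crossing k contributes A^(sign_k * (1 - 2*s_k)); loop factor d = -A^2 - A^-2.
Tabulate the states by total A-exponent and number of loops L (A-exp: L × count):
  A^7: L=3 ×1
  A^5: L=2 ×5, L=4 ×2
  A^3: L=1 ×6, L=3 ×15
  A^1: L=2 ×29, L=4 ×6
  A^-1: L=1 ×13, L=3 ×21, L=5 ×1
  A^-3: L=2 ×14, L=4 ×7
  A^-5: L=3 ×6, L=5 ×1
  A^-7: L=4 ×1
Each group contributes A^e * Σ count * d^(L-1):
Powers of d = -A^2 - A^-2: d^2 = A^4 + 2 + A^-4; d^3 = -A^6 - 3*A^2 - 3*A^-2 - A^-6; d^4 = A^8 + 4*A^4 + 6 + 4*A^-4 + A^-8.
  A^7 * (d^2) = A^11 + 2*A^7 + A^3
  A^5 * (5*d + 2*d^3) = -2*A^11 - 11*A^7 - 11*A^3 - 2*A^-1
  A^3 * (6 + 15*d^2) = 15*A^7 + 36*A^3 + 15*A^-1
  A^1 * (29*d + 6*d^3) = -6*A^7 - 47*A^3 - 47*A^-1 - 6*A^-5
  A^-1 * (13 + 21*d^2 + d^4) = A^7 + 25*A^3 + 61*A^-1 + 25*A^-5 + A^-9
  A^-3 * (14*d + 7*d^3) = -7*A^3 - 35*A^-1 - 35*A^-5 - 7*A^-9
  A^-5 * (6*d^2 + d^4) = A^3 + 10*A^-1 + 18*A^-5 + 10*A^-9 + A^-13
  A^-7 * (d^3) = -A^-1 - 3*A^-5 - 3*A^-9 - A^-13
Summing the groups: <K> = -A^11 + A^7 - 2*A^3 + A^-1 - A^-5 + A^-9
Normalise by the writhe: (-A^3)^(-w) = (-A^3)^(-5) = -A^-15, so f(A) = -A^-15 * <K> = A^-4 - A^-8 + 2*A^-12 - A^-16 + A^-20 - A^-24.
Substitute A = t^(-1/4), i.e. A^e → t^(-e/4): V(t) = -t^6 + t^5 - t^4 + 2*t^3 - t^2 + t

Answer: -t^6 + t^5 - t^4 + 2*t^3 - t^2 + t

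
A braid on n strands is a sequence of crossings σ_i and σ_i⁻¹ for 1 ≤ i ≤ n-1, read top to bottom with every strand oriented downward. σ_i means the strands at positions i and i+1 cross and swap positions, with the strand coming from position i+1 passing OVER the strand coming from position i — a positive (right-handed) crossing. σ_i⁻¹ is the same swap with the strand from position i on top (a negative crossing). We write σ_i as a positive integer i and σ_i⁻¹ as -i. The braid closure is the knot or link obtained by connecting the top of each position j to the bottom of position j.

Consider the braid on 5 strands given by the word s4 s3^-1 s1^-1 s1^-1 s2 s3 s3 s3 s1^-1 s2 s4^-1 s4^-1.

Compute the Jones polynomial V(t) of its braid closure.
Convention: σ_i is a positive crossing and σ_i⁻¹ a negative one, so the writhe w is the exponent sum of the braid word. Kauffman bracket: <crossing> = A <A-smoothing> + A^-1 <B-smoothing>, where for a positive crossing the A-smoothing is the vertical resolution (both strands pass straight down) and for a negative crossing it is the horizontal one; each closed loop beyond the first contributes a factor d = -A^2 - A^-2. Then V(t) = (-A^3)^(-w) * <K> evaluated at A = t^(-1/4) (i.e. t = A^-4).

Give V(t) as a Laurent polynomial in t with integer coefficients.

-t^5 + 2*t^4 - 3*t^3 + 4*t^2 - 4*t + 5 - 3*t^-1 + 2*t^-2 - t^-3

Derivation:
The presented braid s4 s3^-1 s1^-1 s1^-1 s2 s3 s3 s3 s1^-1 s2 s4^-1 s4^-1 on 5 strands reduces by inverse Markov moves (closure unchanged at each step):
  Deconjugate: the word is γ·β·γ⁻¹ with γ = s4 (prefix) and γ⁻¹ = s4^-1 (suffix); strip both.
  Destabilize: the word has the form β·s4^-1 where s4^-1 occurs only as the final letter (β ∈ B_4); drop it and the last strand → 4 strands.
Reduced to β = s3^-1 s1^-1 s1^-1 s2 s3 s3 s3 s1^-1 s2 on 4 strands, 9 crossings.
Compute on β:
Braid: s3^-1 s1^-1 s1^-1 s2 s3 s3 s3 s1^-1 s2 on 4 strands, 9 crossings.
Writhe w = (#positive) - (#negative) = 5 - 4 = 1.
State-sum expansion of <K>. There are 2^9 = 512 states.
For each crossing: s=0 is the vertical smoothing, s=1 horizontal. Crossing k contributes A^(sign_k * (1 - 2*s_k)); loop factor d = -A^2 - A^-2.
Tabulate the states by total A-exponent and number of loops L (A-exp: L × count):
  A^9: L=4 ×1
  A^7: L=3 ×5, L=5 ×4
  A^5: L=2 ×10, L=4 ×23, L=6 ×3
  A^3: L=1 ×8, L=3 ×57, L=5 ×18, L=7 ×1
  A^1: L=2 ×70, L=4 ×50, L=6 ×6
  A^-1: L=1 ×33, L=3 ×75, L=5 ×18
  A^-3: L=2 ×51, L=4 ×32, L=6 ×1
  A^-5: L=3 ×32, L=5 ×4
  A^-7: L=4 ×9
  A^-9: L=5 ×1
Each group contributes A^e * Σ count * d^(L-1):
Powers of d = -A^2 - A^-2: d^2 = A^4 + 2 + A^-4; d^3 = -A^6 - 3*A^2 - 3*A^-2 - A^-6; d^4 = A^8 + 4*A^4 + 6 + 4*A^-4 + A^-8; d^5 = -A^10 - 5*A^6 - 10*A^2 - 10*A^-2 - 5*A^-6 - A^-10; d^6 = A^12 + 6*A^8 + 15*A^4 + 20 + 15*A^-4 + 6*A^-8 + A^-12.
  A^9 * (d^3) = -A^15 - 3*A^11 - 3*A^7 - A^3
  A^7 * (5*d^2 + 4*d^4) = 4*A^15 + 21*A^11 + 34*A^7 + 21*A^3 + 4*A^-1
  A^5 * (10*d + 23*d^3 + 3*d^5) = -3*A^15 - 38*A^11 - 109*A^7 - 109*A^3 - 38*A^-1 - 3*A^-5
  A^3 * (8 + 57*d^2 + 18*d^4 + d^6) = A^15 + 24*A^11 + 144*A^7 + 250*A^3 + 144*A^-1 + 24*A^-5 + A^-9
  A^1 * (70*d + 50*d^3 + 6*d^5) = -6*A^11 - 80*A^7 - 280*A^3 - 280*A^-1 - 80*A^-5 - 6*A^-9
  A^-1 * (33 + 75*d^2 + 18*d^4) = 18*A^7 + 147*A^3 + 291*A^-1 + 147*A^-5 + 18*A^-9
  A^-3 * (51*d + 32*d^3 + d^5) = -A^7 - 37*A^3 - 157*A^-1 - 157*A^-5 - 37*A^-9 - A^-13
  A^-5 * (32*d^2 + 4*d^4) = 4*A^3 + 48*A^-1 + 88*A^-5 + 48*A^-9 + 4*A^-13
  A^-7 * (9*d^3) = -9*A^-1 - 27*A^-5 - 27*A^-9 - 9*A^-13
  A^-9 * (d^4) = A^-1 + 4*A^-5 + 6*A^-9 + 4*A^-13 + A^-17
Summing the groups: <K> = A^15 - 2*A^11 + 3*A^7 - 5*A^3 + 4*A^-1 - 4*A^-5 + 3*A^-9 - 2*A^-13 + A^-17
Normalise by the writhe: (-A^3)^(-w) = (-A^3)^(-1) = -A^-3, so f(A) = -A^-3 * <K> = -A^12 + 2*A^8 - 3*A^4 + 5 - 4*A^-4 + 4*A^-8 - 3*A^-12 + 2*A^-16 - A^-20.
Substitute A = t^(-1/4), i.e. A^e → t^(-e/4): V(t) = -t^5 + 2*t^4 - 3*t^3 + 4*t^2 - 4*t + 5 - 3*t^-1 + 2*t^-2 - t^-3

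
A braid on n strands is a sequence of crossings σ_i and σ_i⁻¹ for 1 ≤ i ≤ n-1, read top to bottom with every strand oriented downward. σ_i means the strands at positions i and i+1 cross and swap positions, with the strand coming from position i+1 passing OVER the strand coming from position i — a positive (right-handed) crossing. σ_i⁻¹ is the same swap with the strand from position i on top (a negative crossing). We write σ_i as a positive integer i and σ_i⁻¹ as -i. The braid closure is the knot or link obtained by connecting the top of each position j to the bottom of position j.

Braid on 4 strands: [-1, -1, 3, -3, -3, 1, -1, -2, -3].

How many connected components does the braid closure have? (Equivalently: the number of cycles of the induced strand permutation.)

Track the strand permutation on 4 strands, starting from identity.
  step 1: s1^-1 swaps positions 1,2 -> [2 1 3 4]
  step 2: s1^-1 swaps positions 1,2 -> [1 2 3 4]
  step 3: s3 swaps positions 3,4 -> [1 2 4 3]
  step 4: s3^-1 swaps positions 3,4 -> [1 2 3 4]
  step 5: s3^-1 swaps positions 3,4 -> [1 2 4 3]
  step 6: s1 swaps positions 1,2 -> [2 1 4 3]
  step 7: s1^-1 swaps positions 1,2 -> [1 2 4 3]
  step 8: s2^-1 swaps positions 2,3 -> [1 4 2 3]
  step 9: s3^-1 swaps positions 3,4 -> [1 4 3 2]
Final permutation (position -> original strand): [1 4 3 2]
Closure components = cycle count of this permutation = 3.

Answer: 3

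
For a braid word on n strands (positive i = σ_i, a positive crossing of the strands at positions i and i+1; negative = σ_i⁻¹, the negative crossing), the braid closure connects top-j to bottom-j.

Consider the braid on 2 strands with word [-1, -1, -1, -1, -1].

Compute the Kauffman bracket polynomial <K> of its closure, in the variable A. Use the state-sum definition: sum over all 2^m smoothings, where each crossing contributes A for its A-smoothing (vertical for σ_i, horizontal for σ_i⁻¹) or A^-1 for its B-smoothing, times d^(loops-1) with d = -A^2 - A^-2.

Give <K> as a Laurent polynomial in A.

Braid: s1^-1 s1^-1 s1^-1 s1^-1 s1^-1 on 2 strands, 5 crossings.
Writhe w = (#positive) - (#negative) = 0 - 5 = -5.
Computing the Kauffman bracket via state sum. There are 2^5 = 32 states.
For each crossing: s=0 is the vertical smoothing, s=1 horizontal. Crossing k contributes A^(sign_k * (1 - 2*s_k)); loop factor d = -A^2 - A^-2.
  state 00000: A-exp=-5, loops=2, term = A^-5 * d^1
  state 00001: A-exp=-3, loops=1, term = A^-3 * d^0
  state 00010: A-exp=-3, loops=1, term = A^-3 * d^0
  state 00011: A-exp=-1, loops=2, term = A^-1 * d^1
  state 00100: A-exp=-3, loops=1, term = A^-3 * d^0
  state 00101: A-exp=-1, loops=2, term = A^-1 * d^1
  state 00110: A-exp=-1, loops=2, term = A^-1 * d^1
  state 00111: A-exp=+1, loops=3, term = A^1 * d^2
  state 01000: A-exp=-3, loops=1, term = A^-3 * d^0
  state 01001: A-exp=-1, loops=2, term = A^-1 * d^1
  state 01010: A-exp=-1, loops=2, term = A^-1 * d^1
  state 01011: A-exp=+1, loops=3, term = A^1 * d^2
  state 01100: A-exp=-1, loops=2, term = A^-1 * d^1
  state 01101: A-exp=+1, loops=3, term = A^1 * d^2
  state 01110: A-exp=+1, loops=3, term = A^1 * d^2
  state 01111: A-exp=+3, loops=4, term = A^3 * d^3
  state 10000: A-exp=-3, loops=1, term = A^-3 * d^0
  state 10001: A-exp=-1, loops=2, term = A^-1 * d^1
  state 10010: A-exp=-1, loops=2, term = A^-1 * d^1
  state 10011: A-exp=+1, loops=3, term = A^1 * d^2
  state 10100: A-exp=-1, loops=2, term = A^-1 * d^1
  state 10101: A-exp=+1, loops=3, term = A^1 * d^2
  state 10110: A-exp=+1, loops=3, term = A^1 * d^2
  state 10111: A-exp=+3, loops=4, term = A^3 * d^3
  state 11000: A-exp=-1, loops=2, term = A^-1 * d^1
  state 11001: A-exp=+1, loops=3, term = A^1 * d^2
  state 11010: A-exp=+1, loops=3, term = A^1 * d^2
  state 11011: A-exp=+3, loops=4, term = A^3 * d^3
  state 11100: A-exp=+1, loops=3, term = A^1 * d^2
  state 11101: A-exp=+3, loops=4, term = A^3 * d^3
  state 11110: A-exp=+3, loops=4, term = A^3 * d^3
  state 11111: A-exp=+5, loops=5, term = A^5 * d^4
Collect the terms by A-exponent (count of states per loop number):
Powers of d = -A^2 - A^-2: d^2 = A^4 + 2 + A^-4; d^3 = -A^6 - 3*A^2 - 3*A^-2 - A^-6; d^4 = A^8 + 4*A^4 + 6 + 4*A^-4 + A^-8.
  A^5 * (d^4) = A^13 + 4*A^9 + 6*A^5 + 4*A + A^-3
  A^3 * (5*d^3) = -5*A^9 - 15*A^5 - 15*A - 5*A^-3
  A^1 * (10*d^2) = 10*A^5 + 20*A + 10*A^-3
  A^-1 * (10*d) = -10*A - 10*A^-3
  A^-3 * (5) = 5*A^-3
  A^-5 * (d) = -A^-3 - A^-7
Summing the groups: <K> = A^13 - A^9 + A^5 - A - A^-7

Answer: A^13 - A^9 + A^5 - A - A^-7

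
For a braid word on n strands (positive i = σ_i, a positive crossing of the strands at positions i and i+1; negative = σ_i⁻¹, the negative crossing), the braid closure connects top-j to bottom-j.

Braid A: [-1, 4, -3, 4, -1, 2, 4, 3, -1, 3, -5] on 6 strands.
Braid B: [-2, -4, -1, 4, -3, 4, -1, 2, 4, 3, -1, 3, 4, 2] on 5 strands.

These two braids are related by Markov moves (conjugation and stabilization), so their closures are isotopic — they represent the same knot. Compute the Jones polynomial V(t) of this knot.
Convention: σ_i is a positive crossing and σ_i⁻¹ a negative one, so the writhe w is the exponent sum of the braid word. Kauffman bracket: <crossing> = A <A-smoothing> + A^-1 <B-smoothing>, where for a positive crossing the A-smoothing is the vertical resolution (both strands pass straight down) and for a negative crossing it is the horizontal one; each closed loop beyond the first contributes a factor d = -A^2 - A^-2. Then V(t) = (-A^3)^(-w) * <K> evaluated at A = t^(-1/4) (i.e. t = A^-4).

-t^5 + t^4 - 2*t^3 + 4*t^2 - 3*t + 4 - 3*t^-1 + 2*t^-2 - t^-3

Derivation:
Markov-equivalent braids have isotopic closures, hence identical knot invariants. Strip the Markov moves from each word to reach a common short braid β, then compute V(t) once on β.
Braid A: s1^-1 s4 s3^-1 s4 s1^-1 s2 s4 s3 s1^-1 s3 s5^-1 on 6 strands reduces by inverse Markov moves (closure unchanged at each step):
  Destabilize: the word has the form β·s5^-1 where s5^-1 occurs only as the final letter (β ∈ B_5); drop it and the last strand → 5 strands.
Reduced to β = s1^-1 s4 s3^-1 s4 s1^-1 s2 s4 s3 s1^-1 s3 on 5 strands, 10 crossings.
Braid B: s2^-1 s4^-1 s1^-1 s4 s3^-1 s4 s1^-1 s2 s4 s3 s1^-1 s3 s4 s2 on 5 strands reduces by inverse Markov moves (closure unchanged at each step):
  Deconjugate: the word is γ·β·γ⁻¹ with γ = s2^-1 s4^-1 (prefix) and γ⁻¹ = s4 s2 (suffix); strip both.
Reduced to β = s1^-1 s4 s3^-1 s4 s1^-1 s2 s4 s3 s1^-1 s3 on 5 strands, 10 crossings.
Both give the same β = s1^-1 s4 s3^-1 s4 s1^-1 s2 s4 s3 s1^-1 s3 on 5 strands, so one state sum suffices:
Braid: s1^-1 s4 s3^-1 s4 s1^-1 s2 s4 s3 s1^-1 s3 on 5 strands, 10 crossings.
Writhe w = (#positive) - (#negative) = 6 - 4 = 2.
State-sum expansion of <K>. There are 2^10 = 1024 states.
Each crossing splits two ways (0=vertical, 1=horizontal). The state's weight is A^(#A-smoothings - #B-smoothings) * d^(loops - 1).
Tabulate the states by total A-exponent and number of loops L (A-exp: L × count):
  A^10: L=5 ×1
  A^8: L=4 ×7, L=6 ×3
  A^6: L=3 ×18, L=5 ×26, L=7 ×1
  A^4: L=2 ×21, L=4 ×85, L=6 ×14
  A^2: L=1 ×9, L=3 ×137, L=5 ×62, L=7 ×2
  A^0: L=2 ×105, L=4 ×132, L=6 ×15
  A^-2: L=1 ×30, L=3 ×132, L=5 ×47, L=7 ×1
  A^-4: L=2 ×49, L=4 ×65, L=6 ×6
  A^-6: L=3 ×31, L=5 ×14
  A^-8: L=4 ×9, L=6 ×1
  A^-10: L=5 ×1
Each group contributes A^e * Σ count * d^(L-1):
Powers of d = -A^2 - A^-2: d^2 = A^4 + 2 + A^-4; d^3 = -A^6 - 3*A^2 - 3*A^-2 - A^-6; d^4 = A^8 + 4*A^4 + 6 + 4*A^-4 + A^-8; d^5 = -A^10 - 5*A^6 - 10*A^2 - 10*A^-2 - 5*A^-6 - A^-10; d^6 = A^12 + 6*A^8 + 15*A^4 + 20 + 15*A^-4 + 6*A^-8 + A^-12.
  A^10 * (d^4) = A^18 + 4*A^14 + 6*A^10 + 4*A^6 + A^2
  A^8 * (7*d^3 + 3*d^5) = -3*A^18 - 22*A^14 - 51*A^10 - 51*A^6 - 22*A^2 - 3*A^-2
  A^6 * (18*d^2 + 26*d^4 + d^6) = A^18 + 32*A^14 + 137*A^10 + 212*A^6 + 137*A^2 + 32*A^-2 + A^-6
  A^4 * (21*d + 85*d^3 + 14*d^5) = -14*A^14 - 155*A^10 - 416*A^6 - 416*A^2 - 155*A^-2 - 14*A^-6
  A^2 * (9 + 137*d^2 + 62*d^4 + 2*d^6) = 2*A^14 + 74*A^10 + 415*A^6 + 695*A^2 + 415*A^-2 + 74*A^-6 + 2*A^-10
  A^0 * (105*d + 132*d^3 + 15*d^5) = -15*A^10 - 207*A^6 - 651*A^2 - 651*A^-2 - 207*A^-6 - 15*A^-10
  A^-2 * (30 + 132*d^2 + 47*d^4 + d^6) = A^10 + 53*A^6 + 335*A^2 + 596*A^-2 + 335*A^-6 + 53*A^-10 + A^-14
  A^-4 * (49*d + 65*d^3 + 6*d^5) = -6*A^6 - 95*A^2 - 304*A^-2 - 304*A^-6 - 95*A^-10 - 6*A^-14
  A^-6 * (31*d^2 + 14*d^4) = 14*A^2 + 87*A^-2 + 146*A^-6 + 87*A^-10 + 14*A^-14
  A^-8 * (9*d^3 + d^5) = -A^2 - 14*A^-2 - 37*A^-6 - 37*A^-10 - 14*A^-14 - A^-18
  A^-10 * (d^4) = A^-2 + 4*A^-6 + 6*A^-10 + 4*A^-14 + A^-18
Summing the groups: <K> = -A^18 + 2*A^14 - 3*A^10 + 4*A^6 - 3*A^2 + 4*A^-2 - 2*A^-6 + A^-10 - A^-14
Normalise by the writhe: (-A^3)^(-w) = (-A^3)^(-2) = A^-6, so f(A) = A^-6 * <K> = -A^12 + 2*A^8 - 3*A^4 + 4 - 3*A^-4 + 4*A^-8 - 2*A^-12 + A^-16 - A^-20.
Substitute A = t^(-1/4), i.e. A^e → t^(-e/4): V(t) = -t^5 + t^4 - 2*t^3 + 4*t^2 - 3*t + 4 - 3*t^-1 + 2*t^-2 - t^-3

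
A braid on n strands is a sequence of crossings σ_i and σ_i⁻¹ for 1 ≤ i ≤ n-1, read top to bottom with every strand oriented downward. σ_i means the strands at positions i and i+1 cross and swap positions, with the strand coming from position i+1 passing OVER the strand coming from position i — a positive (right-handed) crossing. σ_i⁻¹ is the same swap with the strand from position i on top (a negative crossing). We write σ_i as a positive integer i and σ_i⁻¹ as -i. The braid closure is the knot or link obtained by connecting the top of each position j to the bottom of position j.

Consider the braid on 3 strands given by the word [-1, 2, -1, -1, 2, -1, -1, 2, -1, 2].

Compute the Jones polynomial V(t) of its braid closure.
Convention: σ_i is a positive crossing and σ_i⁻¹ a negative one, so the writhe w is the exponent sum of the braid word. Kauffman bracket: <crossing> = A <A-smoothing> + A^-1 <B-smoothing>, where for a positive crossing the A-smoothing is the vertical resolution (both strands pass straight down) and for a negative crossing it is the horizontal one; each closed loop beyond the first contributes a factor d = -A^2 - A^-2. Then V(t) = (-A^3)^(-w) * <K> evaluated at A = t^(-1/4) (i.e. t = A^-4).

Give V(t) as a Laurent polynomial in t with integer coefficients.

Braid: s1^-1 s2 s1^-1 s1^-1 s2 s1^-1 s1^-1 s2 s1^-1 s2 on 3 strands, 10 crossings.
Writhe w = (#positive) - (#negative) = 4 - 6 = -2.
State-sum expansion of <K>. There are 2^10 = 1024 states.
Each crossing splits two ways (0=vertical, 1=horizontal). The state's weight is A^(#A-smoothings - #B-smoothings) * d^(loops - 1).
Tabulate the states by total A-exponent and number of loops L (A-exp: L × count):
  A^10: L=7 ×1
  A^8: L=6 ×10
  A^6: L=5 ×45
  A^4: L=4 ×118, L=6 ×2
  A^2: L=3 ×193, L=5 ×17
  A^0: L=2 ×192, L=4 ×59, L=6 ×1
  A^-2: L=1 ×95, L=3 ×108, L=5 ×7
  A^-4: L=2 ×95, L=4 ×25
  A^-6: L=3 ×43, L=5 ×2
  A^-8: L=4 ×10
  A^-10: L=5 ×1
Each group contributes A^e * Σ count * d^(L-1):
Powers of d = -A^2 - A^-2: d^2 = A^4 + 2 + A^-4; d^3 = -A^6 - 3*A^2 - 3*A^-2 - A^-6; d^4 = A^8 + 4*A^4 + 6 + 4*A^-4 + A^-8; d^5 = -A^10 - 5*A^6 - 10*A^2 - 10*A^-2 - 5*A^-6 - A^-10; d^6 = A^12 + 6*A^8 + 15*A^4 + 20 + 15*A^-4 + 6*A^-8 + A^-12.
  A^10 * (d^6) = A^22 + 6*A^18 + 15*A^14 + 20*A^10 + 15*A^6 + 6*A^2 + A^-2
  A^8 * (10*d^5) = -10*A^18 - 50*A^14 - 100*A^10 - 100*A^6 - 50*A^2 - 10*A^-2
  A^6 * (45*d^4) = 45*A^14 + 180*A^10 + 270*A^6 + 180*A^2 + 45*A^-2
  A^4 * (118*d^3 + 2*d^5) = -2*A^14 - 128*A^10 - 374*A^6 - 374*A^2 - 128*A^-2 - 2*A^-6
  A^2 * (193*d^2 + 17*d^4) = 17*A^10 + 261*A^6 + 488*A^2 + 261*A^-2 + 17*A^-6
  A^0 * (192*d + 59*d^3 + d^5) = -A^10 - 64*A^6 - 379*A^2 - 379*A^-2 - 64*A^-6 - A^-10
  A^-2 * (95 + 108*d^2 + 7*d^4) = 7*A^6 + 136*A^2 + 353*A^-2 + 136*A^-6 + 7*A^-10
  A^-4 * (95*d + 25*d^3) = -25*A^2 - 170*A^-2 - 170*A^-6 - 25*A^-10
  A^-6 * (43*d^2 + 2*d^4) = 2*A^2 + 51*A^-2 + 98*A^-6 + 51*A^-10 + 2*A^-14
  A^-8 * (10*d^3) = -10*A^-2 - 30*A^-6 - 30*A^-10 - 10*A^-14
  A^-10 * (d^4) = A^-2 + 4*A^-6 + 6*A^-10 + 4*A^-14 + A^-18
Summing the groups: <K> = A^22 - 4*A^18 + 8*A^14 - 12*A^10 + 15*A^6 - 16*A^2 + 15*A^-2 - 11*A^-6 + 8*A^-10 - 4*A^-14 + A^-18
Normalise by the writhe: (-A^3)^(-w) = (-A^3)^(2) = A^6, so f(A) = A^6 * <K> = A^28 - 4*A^24 + 8*A^20 - 12*A^16 + 15*A^12 - 16*A^8 + 15*A^4 - 11 + 8*A^-4 - 4*A^-8 + A^-12.
Substitute A = t^(-1/4), i.e. A^e → t^(-e/4): V(t) = t^3 - 4*t^2 + 8*t - 11 + 15*t^-1 - 16*t^-2 + 15*t^-3 - 12*t^-4 + 8*t^-5 - 4*t^-6 + t^-7

Answer: t^3 - 4*t^2 + 8*t - 11 + 15*t^-1 - 16*t^-2 + 15*t^-3 - 12*t^-4 + 8*t^-5 - 4*t^-6 + t^-7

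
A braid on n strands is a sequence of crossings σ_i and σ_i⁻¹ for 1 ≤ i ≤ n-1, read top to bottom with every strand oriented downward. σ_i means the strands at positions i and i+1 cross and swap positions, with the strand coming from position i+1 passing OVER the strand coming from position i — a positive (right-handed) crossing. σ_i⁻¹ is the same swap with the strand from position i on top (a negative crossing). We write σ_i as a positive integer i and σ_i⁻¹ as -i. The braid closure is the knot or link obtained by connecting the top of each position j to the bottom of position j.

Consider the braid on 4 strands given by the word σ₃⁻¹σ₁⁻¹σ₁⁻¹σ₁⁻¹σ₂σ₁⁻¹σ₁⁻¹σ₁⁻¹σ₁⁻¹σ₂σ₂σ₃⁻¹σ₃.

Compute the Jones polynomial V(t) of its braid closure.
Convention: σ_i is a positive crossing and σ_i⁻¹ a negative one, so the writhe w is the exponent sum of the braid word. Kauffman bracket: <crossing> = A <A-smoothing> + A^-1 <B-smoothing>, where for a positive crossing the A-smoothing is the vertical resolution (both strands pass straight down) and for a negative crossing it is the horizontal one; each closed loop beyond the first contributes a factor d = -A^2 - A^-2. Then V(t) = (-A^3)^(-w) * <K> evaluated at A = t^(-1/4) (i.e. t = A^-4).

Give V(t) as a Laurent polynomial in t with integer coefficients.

The presented braid s3^-1 s1^-1 s1^-1 s1^-1 s2 s1^-1 s1^-1 s1^-1 s1^-1 s2 s2 s3^-1 s3 on 4 strands reduces by inverse Markov moves (closure unchanged at each step):
  Deconjugate: the word is γ·β·γ⁻¹ with γ = s3^-1 (prefix) and γ⁻¹ = s3 (suffix); strip both.
  Destabilize: the word has the form β·s3^-1 where s3^-1 occurs only as the final letter (β ∈ B_3); drop it and the last strand → 3 strands.
Reduced to β = s1^-1 s1^-1 s1^-1 s2 s1^-1 s1^-1 s1^-1 s1^-1 s2 s2 on 3 strands, 10 crossings.
Compute on β:
Braid: s1^-1 s1^-1 s1^-1 s2 s1^-1 s1^-1 s1^-1 s1^-1 s2 s2 on 3 strands, 10 crossings.
Writhe w = (#positive) - (#negative) = 3 - 7 = -4.
Computing the Kauffman bracket via state sum. There are 2^10 = 1024 states.
For each crossing: s=0 is the vertical smoothing, s=1 horizontal. Crossing k contributes A^(sign_k * (1 - 2*s_k)); loop factor d = -A^2 - A^-2.
Tabulate the states by total A-exponent and number of loops L (A-exp: L × count):
  A^10: L=8 ×1
  A^8: L=7 ×10
  A^6: L=6 ×44, L=8 ×1
  A^4: L=5 ×112, L=7 ×8
  A^2: L=4 ×182, L=6 ×28
  A^0: L=3 ×194, L=5 ×58
  A^-2: L=2 ×130, L=4 ×79, L=6 ×1
  A^-4: L=1 ×45, L=3 ×70, L=5 ×5
  A^-6: L=2 ×36, L=4 ×9
  A^-8: L=3 ×10
  A^-10: L=4 ×1
Each group contributes A^e * Σ count * d^(L-1):
Powers of d = -A^2 - A^-2: d^2 = A^4 + 2 + A^-4; d^3 = -A^6 - 3*A^2 - 3*A^-2 - A^-6; d^4 = A^8 + 4*A^4 + 6 + 4*A^-4 + A^-8; d^5 = -A^10 - 5*A^6 - 10*A^2 - 10*A^-2 - 5*A^-6 - A^-10; d^6 = A^12 + 6*A^8 + 15*A^4 + 20 + 15*A^-4 + 6*A^-8 + A^-12; d^7 = -A^14 - 7*A^10 - 21*A^6 - 35*A^2 - 35*A^-2 - 21*A^-6 - 7*A^-10 - A^-14.
  A^10 * (d^7) = -A^24 - 7*A^20 - 21*A^16 - 35*A^12 - 35*A^8 - 21*A^4 - 7 - A^-4
  A^8 * (10*d^6) = 10*A^20 + 60*A^16 + 150*A^12 + 200*A^8 + 150*A^4 + 60 + 10*A^-4
  A^6 * (44*d^5 + d^7) = -A^20 - 51*A^16 - 241*A^12 - 475*A^8 - 475*A^4 - 241 - 51*A^-4 - A^-8
  A^4 * (112*d^4 + 8*d^6) = 8*A^16 + 160*A^12 + 568*A^8 + 832*A^4 + 568 + 160*A^-4 + 8*A^-8
  A^2 * (182*d^3 + 28*d^5) = -28*A^12 - 322*A^8 - 826*A^4 - 826 - 322*A^-4 - 28*A^-8
  A^0 * (194*d^2 + 58*d^4) = 58*A^8 + 426*A^4 + 736 + 426*A^-4 + 58*A^-8
  A^-2 * (130*d + 79*d^3 + d^5) = -A^8 - 84*A^4 - 377 - 377*A^-4 - 84*A^-8 - A^-12
  A^-4 * (45 + 70*d^2 + 5*d^4) = 5*A^4 + 90 + 215*A^-4 + 90*A^-8 + 5*A^-12
  A^-6 * (36*d + 9*d^3) = -9 - 63*A^-4 - 63*A^-8 - 9*A^-12
  A^-8 * (10*d^2) = 10*A^-4 + 20*A^-8 + 10*A^-12
  A^-10 * (d^3) = -A^-4 - 3*A^-8 - 3*A^-12 - A^-16
Summing the groups: <K> = -A^24 + 2*A^20 - 4*A^16 + 6*A^12 - 7*A^8 + 7*A^4 - 6 + 6*A^-4 - 3*A^-8 + 2*A^-12 - A^-16
Normalise by the writhe: (-A^3)^(-w) = (-A^3)^(4) = A^12, so f(A) = A^12 * <K> = -A^36 + 2*A^32 - 4*A^28 + 6*A^24 - 7*A^20 + 7*A^16 - 6*A^12 + 6*A^8 - 3*A^4 + 2 - A^-4.
Substitute A = t^(-1/4), i.e. A^e → t^(-e/4): V(t) = -t + 2 - 3*t^-1 + 6*t^-2 - 6*t^-3 + 7*t^-4 - 7*t^-5 + 6*t^-6 - 4*t^-7 + 2*t^-8 - t^-9

Answer: -t + 2 - 3*t^-1 + 6*t^-2 - 6*t^-3 + 7*t^-4 - 7*t^-5 + 6*t^-6 - 4*t^-7 + 2*t^-8 - t^-9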